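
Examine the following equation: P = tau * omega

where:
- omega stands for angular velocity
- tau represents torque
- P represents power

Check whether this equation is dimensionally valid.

Yes

omega (angular velocity) has dimensions [T^-1].
tau (torque) has dimensions [L^2 M T^-2].
P (power) has dimensions [L^2 M T^-3].

Left side: [L^2 M T^-3]
Right side: [L^2 M T^-3]

Both sides have the same dimensions, so the equation is dimensionally consistent.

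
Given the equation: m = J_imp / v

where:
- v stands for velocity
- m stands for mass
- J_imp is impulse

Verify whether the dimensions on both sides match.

Yes

v (velocity) has dimensions [L T^-1].
m (mass) has dimensions [M].
J_imp (impulse) has dimensions [L M T^-1].

Left side: [M]
Right side: [M]

Both sides have the same dimensions, so the equation is dimensionally consistent.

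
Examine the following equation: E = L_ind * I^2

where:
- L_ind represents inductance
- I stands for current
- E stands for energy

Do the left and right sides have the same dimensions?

Yes

L_ind (inductance) has dimensions [I^-2 L^2 M T^-2].
I (current) has dimensions [I].
E (energy) has dimensions [L^2 M T^-2].

Left side: [L^2 M T^-2]
Right side: [L^2 M T^-2]

Both sides have the same dimensions, so the equation is dimensionally consistent.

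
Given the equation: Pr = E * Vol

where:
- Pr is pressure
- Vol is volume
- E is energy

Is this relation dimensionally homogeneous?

No

Pr (pressure) has dimensions [L^-1 M T^-2].
Vol (volume) has dimensions [L^3].
E (energy) has dimensions [L^2 M T^-2].

Left side: [L^-1 M T^-2]
Right side: [L^5 M T^-2]

The two sides have different dimensions, so the equation is NOT dimensionally consistent.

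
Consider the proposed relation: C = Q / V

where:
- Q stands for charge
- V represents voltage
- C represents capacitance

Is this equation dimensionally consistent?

Yes

Q (charge) has dimensions [I T].
V (voltage) has dimensions [I^-1 L^2 M T^-3].
C (capacitance) has dimensions [I^2 L^-2 M^-1 T^4].

Left side: [I^2 L^-2 M^-1 T^4]
Right side: [I^2 L^-2 M^-1 T^4]

Both sides have the same dimensions, so the equation is dimensionally consistent.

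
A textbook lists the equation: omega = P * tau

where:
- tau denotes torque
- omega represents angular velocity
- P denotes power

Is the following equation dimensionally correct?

No

tau (torque) has dimensions [L^2 M T^-2].
omega (angular velocity) has dimensions [T^-1].
P (power) has dimensions [L^2 M T^-3].

Left side: [T^-1]
Right side: [L^4 M^2 T^-5]

The two sides have different dimensions, so the equation is NOT dimensionally consistent.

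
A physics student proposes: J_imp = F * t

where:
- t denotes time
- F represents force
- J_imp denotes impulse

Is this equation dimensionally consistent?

Yes

t (time) has dimensions [T].
F (force) has dimensions [L M T^-2].
J_imp (impulse) has dimensions [L M T^-1].

Left side: [L M T^-1]
Right side: [L M T^-1]

Both sides have the same dimensions, so the equation is dimensionally consistent.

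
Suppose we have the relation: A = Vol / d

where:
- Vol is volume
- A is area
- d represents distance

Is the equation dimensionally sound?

Yes

Vol (volume) has dimensions [L^3].
A (area) has dimensions [L^2].
d (distance) has dimensions [L].

Left side: [L^2]
Right side: [L^2]

Both sides have the same dimensions, so the equation is dimensionally consistent.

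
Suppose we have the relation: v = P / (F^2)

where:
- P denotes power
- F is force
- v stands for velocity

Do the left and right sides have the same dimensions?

No

P (power) has dimensions [L^2 M T^-3].
F (force) has dimensions [L M T^-2].
v (velocity) has dimensions [L T^-1].

Left side: [L T^-1]
Right side: [M^-1 T]

The two sides have different dimensions, so the equation is NOT dimensionally consistent.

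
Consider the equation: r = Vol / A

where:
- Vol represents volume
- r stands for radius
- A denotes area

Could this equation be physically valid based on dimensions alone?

Yes

Vol (volume) has dimensions [L^3].
r (radius) has dimensions [L].
A (area) has dimensions [L^2].

Left side: [L]
Right side: [L]

Both sides have the same dimensions, so the equation is dimensionally consistent.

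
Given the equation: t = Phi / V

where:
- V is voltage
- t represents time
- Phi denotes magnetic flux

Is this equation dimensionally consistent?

Yes

V (voltage) has dimensions [I^-1 L^2 M T^-3].
t (time) has dimensions [T].
Phi (magnetic flux) has dimensions [I^-1 L^2 M T^-2].

Left side: [T]
Right side: [T]

Both sides have the same dimensions, so the equation is dimensionally consistent.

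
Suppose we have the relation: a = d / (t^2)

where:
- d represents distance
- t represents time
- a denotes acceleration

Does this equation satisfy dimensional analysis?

Yes

d (distance) has dimensions [L].
t (time) has dimensions [T].
a (acceleration) has dimensions [L T^-2].

Left side: [L T^-2]
Right side: [L T^-2]

Both sides have the same dimensions, so the equation is dimensionally consistent.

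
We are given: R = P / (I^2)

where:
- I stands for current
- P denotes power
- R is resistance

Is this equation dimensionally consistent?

Yes

I (current) has dimensions [I].
P (power) has dimensions [L^2 M T^-3].
R (resistance) has dimensions [I^-2 L^2 M T^-3].

Left side: [I^-2 L^2 M T^-3]
Right side: [I^-2 L^2 M T^-3]

Both sides have the same dimensions, so the equation is dimensionally consistent.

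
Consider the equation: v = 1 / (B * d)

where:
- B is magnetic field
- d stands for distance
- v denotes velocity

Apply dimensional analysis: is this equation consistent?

No

B (magnetic field) has dimensions [I^-1 M T^-2].
d (distance) has dimensions [L].
v (velocity) has dimensions [L T^-1].

Left side: [L T^-1]
Right side: [I L^-1 M^-1 T^2]

The two sides have different dimensions, so the equation is NOT dimensionally consistent.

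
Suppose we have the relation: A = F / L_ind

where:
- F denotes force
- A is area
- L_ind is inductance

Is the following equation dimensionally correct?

No

F (force) has dimensions [L M T^-2].
A (area) has dimensions [L^2].
L_ind (inductance) has dimensions [I^-2 L^2 M T^-2].

Left side: [L^2]
Right side: [I^2 L^-1]

The two sides have different dimensions, so the equation is NOT dimensionally consistent.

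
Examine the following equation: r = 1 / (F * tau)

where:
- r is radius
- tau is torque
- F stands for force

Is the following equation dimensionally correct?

No

r (radius) has dimensions [L].
tau (torque) has dimensions [L^2 M T^-2].
F (force) has dimensions [L M T^-2].

Left side: [L]
Right side: [L^-3 M^-2 T^4]

The two sides have different dimensions, so the equation is NOT dimensionally consistent.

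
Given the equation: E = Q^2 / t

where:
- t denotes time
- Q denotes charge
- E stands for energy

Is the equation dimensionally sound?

No

t (time) has dimensions [T].
Q (charge) has dimensions [I T].
E (energy) has dimensions [L^2 M T^-2].

Left side: [L^2 M T^-2]
Right side: [I^2 T]

The two sides have different dimensions, so the equation is NOT dimensionally consistent.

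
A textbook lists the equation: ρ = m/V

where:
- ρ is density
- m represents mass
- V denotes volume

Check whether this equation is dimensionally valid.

Yes

ρ (density) has dimensions [L^-3 M].
m (mass) has dimensions [M].
V (volume) has dimensions [L^3].

Left side: [L^-3 M]
Right side: [L^-3 M]

Both sides have the same dimensions, so the equation is dimensionally consistent.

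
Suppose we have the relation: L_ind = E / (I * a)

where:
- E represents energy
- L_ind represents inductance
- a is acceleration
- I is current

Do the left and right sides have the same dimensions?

No

E (energy) has dimensions [L^2 M T^-2].
L_ind (inductance) has dimensions [I^-2 L^2 M T^-2].
a (acceleration) has dimensions [L T^-2].
I (current) has dimensions [I].

Left side: [I^-2 L^2 M T^-2]
Right side: [I^-1 L M]

The two sides have different dimensions, so the equation is NOT dimensionally consistent.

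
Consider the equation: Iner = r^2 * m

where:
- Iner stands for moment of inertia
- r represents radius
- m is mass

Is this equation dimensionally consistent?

Yes

Iner (moment of inertia) has dimensions [L^2 M].
r (radius) has dimensions [L].
m (mass) has dimensions [M].

Left side: [L^2 M]
Right side: [L^2 M]

Both sides have the same dimensions, so the equation is dimensionally consistent.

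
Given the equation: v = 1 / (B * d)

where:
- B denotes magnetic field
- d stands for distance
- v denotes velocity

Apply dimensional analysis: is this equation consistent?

No

B (magnetic field) has dimensions [I^-1 M T^-2].
d (distance) has dimensions [L].
v (velocity) has dimensions [L T^-1].

Left side: [L T^-1]
Right side: [I L^-1 M^-1 T^2]

The two sides have different dimensions, so the equation is NOT dimensionally consistent.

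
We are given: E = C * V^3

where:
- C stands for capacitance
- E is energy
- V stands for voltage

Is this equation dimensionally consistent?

No

C (capacitance) has dimensions [I^2 L^-2 M^-1 T^4].
E (energy) has dimensions [L^2 M T^-2].
V (voltage) has dimensions [I^-1 L^2 M T^-3].

Left side: [L^2 M T^-2]
Right side: [I^-1 L^4 M^2 T^-5]

The two sides have different dimensions, so the equation is NOT dimensionally consistent.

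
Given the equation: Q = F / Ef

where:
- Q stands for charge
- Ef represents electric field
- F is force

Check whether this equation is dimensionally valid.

Yes

Q (charge) has dimensions [I T].
Ef (electric field) has dimensions [I^-1 L M T^-3].
F (force) has dimensions [L M T^-2].

Left side: [I T]
Right side: [I T]

Both sides have the same dimensions, so the equation is dimensionally consistent.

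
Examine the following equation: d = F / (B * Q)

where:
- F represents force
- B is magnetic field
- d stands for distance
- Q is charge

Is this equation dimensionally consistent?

No

F (force) has dimensions [L M T^-2].
B (magnetic field) has dimensions [I^-1 M T^-2].
d (distance) has dimensions [L].
Q (charge) has dimensions [I T].

Left side: [L]
Right side: [L T^-1]

The two sides have different dimensions, so the equation is NOT dimensionally consistent.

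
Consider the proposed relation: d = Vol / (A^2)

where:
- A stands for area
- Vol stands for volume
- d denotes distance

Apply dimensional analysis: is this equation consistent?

No

A (area) has dimensions [L^2].
Vol (volume) has dimensions [L^3].
d (distance) has dimensions [L].

Left side: [L]
Right side: [L^-1]

The two sides have different dimensions, so the equation is NOT dimensionally consistent.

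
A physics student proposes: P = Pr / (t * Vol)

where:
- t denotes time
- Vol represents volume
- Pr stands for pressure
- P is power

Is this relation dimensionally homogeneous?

No

t (time) has dimensions [T].
Vol (volume) has dimensions [L^3].
Pr (pressure) has dimensions [L^-1 M T^-2].
P (power) has dimensions [L^2 M T^-3].

Left side: [L^2 M T^-3]
Right side: [L^-4 M T^-3]

The two sides have different dimensions, so the equation is NOT dimensionally consistent.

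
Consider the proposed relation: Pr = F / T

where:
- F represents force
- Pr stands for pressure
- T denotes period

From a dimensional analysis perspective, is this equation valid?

No

F (force) has dimensions [L M T^-2].
Pr (pressure) has dimensions [L^-1 M T^-2].
T (period) has dimensions [T].

Left side: [L^-1 M T^-2]
Right side: [L M T^-3]

The two sides have different dimensions, so the equation is NOT dimensionally consistent.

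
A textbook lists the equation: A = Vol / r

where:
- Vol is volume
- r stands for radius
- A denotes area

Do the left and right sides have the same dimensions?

Yes

Vol (volume) has dimensions [L^3].
r (radius) has dimensions [L].
A (area) has dimensions [L^2].

Left side: [L^2]
Right side: [L^2]

Both sides have the same dimensions, so the equation is dimensionally consistent.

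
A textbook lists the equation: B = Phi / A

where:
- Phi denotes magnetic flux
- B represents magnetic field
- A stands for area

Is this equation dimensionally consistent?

Yes

Phi (magnetic flux) has dimensions [I^-1 L^2 M T^-2].
B (magnetic field) has dimensions [I^-1 M T^-2].
A (area) has dimensions [L^2].

Left side: [I^-1 M T^-2]
Right side: [I^-1 M T^-2]

Both sides have the same dimensions, so the equation is dimensionally consistent.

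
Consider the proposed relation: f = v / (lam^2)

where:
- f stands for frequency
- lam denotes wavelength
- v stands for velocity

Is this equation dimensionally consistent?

No

f (frequency) has dimensions [T^-1].
lam (wavelength) has dimensions [L].
v (velocity) has dimensions [L T^-1].

Left side: [T^-1]
Right side: [L^-1 T^-1]

The two sides have different dimensions, so the equation is NOT dimensionally consistent.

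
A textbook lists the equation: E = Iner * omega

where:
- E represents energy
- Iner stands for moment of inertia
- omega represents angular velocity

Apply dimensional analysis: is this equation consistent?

No

E (energy) has dimensions [L^2 M T^-2].
Iner (moment of inertia) has dimensions [L^2 M].
omega (angular velocity) has dimensions [T^-1].

Left side: [L^2 M T^-2]
Right side: [L^2 M T^-1]

The two sides have different dimensions, so the equation is NOT dimensionally consistent.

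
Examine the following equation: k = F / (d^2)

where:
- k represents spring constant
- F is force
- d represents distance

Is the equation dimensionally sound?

No

k (spring constant) has dimensions [M T^-2].
F (force) has dimensions [L M T^-2].
d (distance) has dimensions [L].

Left side: [M T^-2]
Right side: [L^-1 M T^-2]

The two sides have different dimensions, so the equation is NOT dimensionally consistent.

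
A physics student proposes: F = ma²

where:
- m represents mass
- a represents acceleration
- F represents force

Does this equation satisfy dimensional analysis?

No

m (mass) has dimensions [M].
a (acceleration) has dimensions [L T^-2].
F (force) has dimensions [L M T^-2].

Left side: [L M T^-2]
Right side: [L^2 M T^-4]

The two sides have different dimensions, so the equation is NOT dimensionally consistent.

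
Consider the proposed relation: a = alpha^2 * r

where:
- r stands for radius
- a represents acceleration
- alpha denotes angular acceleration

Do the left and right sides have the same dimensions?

No

r (radius) has dimensions [L].
a (acceleration) has dimensions [L T^-2].
alpha (angular acceleration) has dimensions [T^-2].

Left side: [L T^-2]
Right side: [L T^-4]

The two sides have different dimensions, so the equation is NOT dimensionally consistent.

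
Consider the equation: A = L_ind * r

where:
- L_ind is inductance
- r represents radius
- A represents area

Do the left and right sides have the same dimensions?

No

L_ind (inductance) has dimensions [I^-2 L^2 M T^-2].
r (radius) has dimensions [L].
A (area) has dimensions [L^2].

Left side: [L^2]
Right side: [I^-2 L^3 M T^-2]

The two sides have different dimensions, so the equation is NOT dimensionally consistent.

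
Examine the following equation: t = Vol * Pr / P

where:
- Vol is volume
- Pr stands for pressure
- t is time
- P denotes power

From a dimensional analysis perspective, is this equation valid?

Yes

Vol (volume) has dimensions [L^3].
Pr (pressure) has dimensions [L^-1 M T^-2].
t (time) has dimensions [T].
P (power) has dimensions [L^2 M T^-3].

Left side: [T]
Right side: [T]

Both sides have the same dimensions, so the equation is dimensionally consistent.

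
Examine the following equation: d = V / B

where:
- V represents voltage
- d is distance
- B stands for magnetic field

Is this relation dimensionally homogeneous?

No

V (voltage) has dimensions [I^-1 L^2 M T^-3].
d (distance) has dimensions [L].
B (magnetic field) has dimensions [I^-1 M T^-2].

Left side: [L]
Right side: [L^2 T^-1]

The two sides have different dimensions, so the equation is NOT dimensionally consistent.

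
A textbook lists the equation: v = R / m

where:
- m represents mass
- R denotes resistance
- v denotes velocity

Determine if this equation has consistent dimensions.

No

m (mass) has dimensions [M].
R (resistance) has dimensions [I^-2 L^2 M T^-3].
v (velocity) has dimensions [L T^-1].

Left side: [L T^-1]
Right side: [I^-2 L^2 T^-3]

The two sides have different dimensions, so the equation is NOT dimensionally consistent.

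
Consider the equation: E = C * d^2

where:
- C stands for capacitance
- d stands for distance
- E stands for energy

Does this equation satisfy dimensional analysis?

No

C (capacitance) has dimensions [I^2 L^-2 M^-1 T^4].
d (distance) has dimensions [L].
E (energy) has dimensions [L^2 M T^-2].

Left side: [L^2 M T^-2]
Right side: [I^2 M^-1 T^4]

The two sides have different dimensions, so the equation is NOT dimensionally consistent.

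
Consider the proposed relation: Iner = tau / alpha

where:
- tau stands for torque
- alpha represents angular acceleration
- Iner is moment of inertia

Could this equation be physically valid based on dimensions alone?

Yes

tau (torque) has dimensions [L^2 M T^-2].
alpha (angular acceleration) has dimensions [T^-2].
Iner (moment of inertia) has dimensions [L^2 M].

Left side: [L^2 M]
Right side: [L^2 M]

Both sides have the same dimensions, so the equation is dimensionally consistent.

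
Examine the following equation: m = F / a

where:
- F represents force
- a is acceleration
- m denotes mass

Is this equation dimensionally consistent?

Yes

F (force) has dimensions [L M T^-2].
a (acceleration) has dimensions [L T^-2].
m (mass) has dimensions [M].

Left side: [M]
Right side: [M]

Both sides have the same dimensions, so the equation is dimensionally consistent.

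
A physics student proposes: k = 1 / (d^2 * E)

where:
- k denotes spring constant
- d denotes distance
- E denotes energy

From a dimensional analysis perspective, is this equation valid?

No

k (spring constant) has dimensions [M T^-2].
d (distance) has dimensions [L].
E (energy) has dimensions [L^2 M T^-2].

Left side: [M T^-2]
Right side: [L^-4 M^-1 T^2]

The two sides have different dimensions, so the equation is NOT dimensionally consistent.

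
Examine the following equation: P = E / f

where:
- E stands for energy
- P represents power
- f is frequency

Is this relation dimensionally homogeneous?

No

E (energy) has dimensions [L^2 M T^-2].
P (power) has dimensions [L^2 M T^-3].
f (frequency) has dimensions [T^-1].

Left side: [L^2 M T^-3]
Right side: [L^2 M T^-1]

The two sides have different dimensions, so the equation is NOT dimensionally consistent.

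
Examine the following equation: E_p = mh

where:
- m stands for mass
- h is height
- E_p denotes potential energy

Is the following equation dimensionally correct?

No

m (mass) has dimensions [M].
h (height) has dimensions [L].
E_p (potential energy) has dimensions [L^2 M T^-2].

Left side: [L^2 M T^-2]
Right side: [L M]

The two sides have different dimensions, so the equation is NOT dimensionally consistent.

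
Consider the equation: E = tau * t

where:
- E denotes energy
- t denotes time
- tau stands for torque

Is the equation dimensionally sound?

No

E (energy) has dimensions [L^2 M T^-2].
t (time) has dimensions [T].
tau (torque) has dimensions [L^2 M T^-2].

Left side: [L^2 M T^-2]
Right side: [L^2 M T^-1]

The two sides have different dimensions, so the equation is NOT dimensionally consistent.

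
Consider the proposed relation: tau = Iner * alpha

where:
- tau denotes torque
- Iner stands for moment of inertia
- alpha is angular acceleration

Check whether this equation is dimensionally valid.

Yes

tau (torque) has dimensions [L^2 M T^-2].
Iner (moment of inertia) has dimensions [L^2 M].
alpha (angular acceleration) has dimensions [T^-2].

Left side: [L^2 M T^-2]
Right side: [L^2 M T^-2]

Both sides have the same dimensions, so the equation is dimensionally consistent.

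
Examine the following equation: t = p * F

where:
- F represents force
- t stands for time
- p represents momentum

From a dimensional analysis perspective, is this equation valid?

No

F (force) has dimensions [L M T^-2].
t (time) has dimensions [T].
p (momentum) has dimensions [L M T^-1].

Left side: [T]
Right side: [L^2 M^2 T^-3]

The two sides have different dimensions, so the equation is NOT dimensionally consistent.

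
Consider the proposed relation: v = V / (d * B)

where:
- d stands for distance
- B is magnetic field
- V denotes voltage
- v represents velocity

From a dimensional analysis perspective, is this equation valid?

Yes

d (distance) has dimensions [L].
B (magnetic field) has dimensions [I^-1 M T^-2].
V (voltage) has dimensions [I^-1 L^2 M T^-3].
v (velocity) has dimensions [L T^-1].

Left side: [L T^-1]
Right side: [L T^-1]

Both sides have the same dimensions, so the equation is dimensionally consistent.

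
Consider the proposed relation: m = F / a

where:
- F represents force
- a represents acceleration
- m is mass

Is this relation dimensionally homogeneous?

Yes

F (force) has dimensions [L M T^-2].
a (acceleration) has dimensions [L T^-2].
m (mass) has dimensions [M].

Left side: [M]
Right side: [M]

Both sides have the same dimensions, so the equation is dimensionally consistent.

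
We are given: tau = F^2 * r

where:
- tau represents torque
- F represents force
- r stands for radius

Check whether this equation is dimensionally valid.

No

tau (torque) has dimensions [L^2 M T^-2].
F (force) has dimensions [L M T^-2].
r (radius) has dimensions [L].

Left side: [L^2 M T^-2]
Right side: [L^3 M^2 T^-4]

The two sides have different dimensions, so the equation is NOT dimensionally consistent.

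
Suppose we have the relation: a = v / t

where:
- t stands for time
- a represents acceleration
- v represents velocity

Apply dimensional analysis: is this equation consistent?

Yes

t (time) has dimensions [T].
a (acceleration) has dimensions [L T^-2].
v (velocity) has dimensions [L T^-1].

Left side: [L T^-2]
Right side: [L T^-2]

Both sides have the same dimensions, so the equation is dimensionally consistent.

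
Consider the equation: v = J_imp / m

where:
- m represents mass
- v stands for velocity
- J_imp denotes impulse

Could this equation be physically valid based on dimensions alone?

Yes

m (mass) has dimensions [M].
v (velocity) has dimensions [L T^-1].
J_imp (impulse) has dimensions [L M T^-1].

Left side: [L T^-1]
Right side: [L T^-1]

Both sides have the same dimensions, so the equation is dimensionally consistent.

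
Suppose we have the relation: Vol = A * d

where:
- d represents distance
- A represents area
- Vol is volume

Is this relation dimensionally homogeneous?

Yes

d (distance) has dimensions [L].
A (area) has dimensions [L^2].
Vol (volume) has dimensions [L^3].

Left side: [L^3]
Right side: [L^3]

Both sides have the same dimensions, so the equation is dimensionally consistent.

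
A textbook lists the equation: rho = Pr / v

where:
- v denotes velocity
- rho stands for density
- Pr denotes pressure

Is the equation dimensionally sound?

No

v (velocity) has dimensions [L T^-1].
rho (density) has dimensions [L^-3 M].
Pr (pressure) has dimensions [L^-1 M T^-2].

Left side: [L^-3 M]
Right side: [L^-2 M T^-1]

The two sides have different dimensions, so the equation is NOT dimensionally consistent.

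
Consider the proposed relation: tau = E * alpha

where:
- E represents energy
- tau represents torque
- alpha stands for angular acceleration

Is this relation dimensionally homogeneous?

No

E (energy) has dimensions [L^2 M T^-2].
tau (torque) has dimensions [L^2 M T^-2].
alpha (angular acceleration) has dimensions [T^-2].

Left side: [L^2 M T^-2]
Right side: [L^2 M T^-4]

The two sides have different dimensions, so the equation is NOT dimensionally consistent.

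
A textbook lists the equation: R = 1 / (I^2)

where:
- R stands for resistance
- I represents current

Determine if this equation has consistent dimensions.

No

R (resistance) has dimensions [I^-2 L^2 M T^-3].
I (current) has dimensions [I].

Left side: [I^-2 L^2 M T^-3]
Right side: [I^-2]

The two sides have different dimensions, so the equation is NOT dimensionally consistent.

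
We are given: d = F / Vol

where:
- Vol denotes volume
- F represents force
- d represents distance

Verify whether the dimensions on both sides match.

No

Vol (volume) has dimensions [L^3].
F (force) has dimensions [L M T^-2].
d (distance) has dimensions [L].

Left side: [L]
Right side: [L^-2 M T^-2]

The two sides have different dimensions, so the equation is NOT dimensionally consistent.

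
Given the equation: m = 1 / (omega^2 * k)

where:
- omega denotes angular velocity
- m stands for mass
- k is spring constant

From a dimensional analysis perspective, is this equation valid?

No

omega (angular velocity) has dimensions [T^-1].
m (mass) has dimensions [M].
k (spring constant) has dimensions [M T^-2].

Left side: [M]
Right side: [M^-1 T^4]

The two sides have different dimensions, so the equation is NOT dimensionally consistent.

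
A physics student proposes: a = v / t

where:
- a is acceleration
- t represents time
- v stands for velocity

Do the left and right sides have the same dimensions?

Yes

a (acceleration) has dimensions [L T^-2].
t (time) has dimensions [T].
v (velocity) has dimensions [L T^-1].

Left side: [L T^-2]
Right side: [L T^-2]

Both sides have the same dimensions, so the equation is dimensionally consistent.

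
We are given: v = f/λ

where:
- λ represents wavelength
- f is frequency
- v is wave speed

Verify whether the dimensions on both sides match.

No

λ (wavelength) has dimensions [L].
f (frequency) has dimensions [T^-1].
v (wave speed) has dimensions [L T^-1].

Left side: [L T^-1]
Right side: [L^-1 T^-1]

The two sides have different dimensions, so the equation is NOT dimensionally consistent.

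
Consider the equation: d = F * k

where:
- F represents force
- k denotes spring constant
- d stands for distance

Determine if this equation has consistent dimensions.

No

F (force) has dimensions [L M T^-2].
k (spring constant) has dimensions [M T^-2].
d (distance) has dimensions [L].

Left side: [L]
Right side: [L M^2 T^-4]

The two sides have different dimensions, so the equation is NOT dimensionally consistent.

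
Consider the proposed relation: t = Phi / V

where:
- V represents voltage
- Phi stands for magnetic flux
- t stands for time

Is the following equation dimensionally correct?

Yes

V (voltage) has dimensions [I^-1 L^2 M T^-3].
Phi (magnetic flux) has dimensions [I^-1 L^2 M T^-2].
t (time) has dimensions [T].

Left side: [T]
Right side: [T]

Both sides have the same dimensions, so the equation is dimensionally consistent.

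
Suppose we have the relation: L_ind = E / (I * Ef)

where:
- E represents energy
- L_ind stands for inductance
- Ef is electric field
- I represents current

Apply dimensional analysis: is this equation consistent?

No

E (energy) has dimensions [L^2 M T^-2].
L_ind (inductance) has dimensions [I^-2 L^2 M T^-2].
Ef (electric field) has dimensions [I^-1 L M T^-3].
I (current) has dimensions [I].

Left side: [I^-2 L^2 M T^-2]
Right side: [L T]

The two sides have different dimensions, so the equation is NOT dimensionally consistent.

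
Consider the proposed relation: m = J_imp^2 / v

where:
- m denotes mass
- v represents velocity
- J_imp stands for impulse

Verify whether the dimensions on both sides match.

No

m (mass) has dimensions [M].
v (velocity) has dimensions [L T^-1].
J_imp (impulse) has dimensions [L M T^-1].

Left side: [M]
Right side: [L M^2 T^-1]

The two sides have different dimensions, so the equation is NOT dimensionally consistent.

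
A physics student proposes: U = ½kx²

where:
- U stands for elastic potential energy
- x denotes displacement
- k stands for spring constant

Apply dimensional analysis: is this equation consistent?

Yes

U (elastic potential energy) has dimensions [L^2 M T^-2].
x (displacement) has dimensions [L].
k (spring constant) has dimensions [M T^-2].

Left side: [L^2 M T^-2]
Right side: [L^2 M T^-2]

Both sides have the same dimensions, so the equation is dimensionally consistent.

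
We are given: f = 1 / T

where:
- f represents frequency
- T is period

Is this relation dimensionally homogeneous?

Yes

f (frequency) has dimensions [T^-1].
T (period) has dimensions [T].

Left side: [T^-1]
Right side: [T^-1]

Both sides have the same dimensions, so the equation is dimensionally consistent.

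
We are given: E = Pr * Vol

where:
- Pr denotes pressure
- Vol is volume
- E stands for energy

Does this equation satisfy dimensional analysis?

Yes

Pr (pressure) has dimensions [L^-1 M T^-2].
Vol (volume) has dimensions [L^3].
E (energy) has dimensions [L^2 M T^-2].

Left side: [L^2 M T^-2]
Right side: [L^2 M T^-2]

Both sides have the same dimensions, so the equation is dimensionally consistent.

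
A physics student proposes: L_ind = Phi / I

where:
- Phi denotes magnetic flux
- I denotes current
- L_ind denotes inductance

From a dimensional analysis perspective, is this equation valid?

Yes

Phi (magnetic flux) has dimensions [I^-1 L^2 M T^-2].
I (current) has dimensions [I].
L_ind (inductance) has dimensions [I^-2 L^2 M T^-2].

Left side: [I^-2 L^2 M T^-2]
Right side: [I^-2 L^2 M T^-2]

Both sides have the same dimensions, so the equation is dimensionally consistent.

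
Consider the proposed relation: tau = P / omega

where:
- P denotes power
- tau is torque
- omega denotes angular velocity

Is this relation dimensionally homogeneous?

Yes

P (power) has dimensions [L^2 M T^-3].
tau (torque) has dimensions [L^2 M T^-2].
omega (angular velocity) has dimensions [T^-1].

Left side: [L^2 M T^-2]
Right side: [L^2 M T^-2]

Both sides have the same dimensions, so the equation is dimensionally consistent.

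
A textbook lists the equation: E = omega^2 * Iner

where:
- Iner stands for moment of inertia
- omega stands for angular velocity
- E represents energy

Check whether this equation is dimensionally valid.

Yes

Iner (moment of inertia) has dimensions [L^2 M].
omega (angular velocity) has dimensions [T^-1].
E (energy) has dimensions [L^2 M T^-2].

Left side: [L^2 M T^-2]
Right side: [L^2 M T^-2]

Both sides have the same dimensions, so the equation is dimensionally consistent.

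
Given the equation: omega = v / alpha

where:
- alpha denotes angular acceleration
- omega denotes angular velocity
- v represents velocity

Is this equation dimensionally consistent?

No

alpha (angular acceleration) has dimensions [T^-2].
omega (angular velocity) has dimensions [T^-1].
v (velocity) has dimensions [L T^-1].

Left side: [T^-1]
Right side: [L T]

The two sides have different dimensions, so the equation is NOT dimensionally consistent.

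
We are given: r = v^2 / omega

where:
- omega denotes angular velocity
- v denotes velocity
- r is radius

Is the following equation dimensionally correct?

No

omega (angular velocity) has dimensions [T^-1].
v (velocity) has dimensions [L T^-1].
r (radius) has dimensions [L].

Left side: [L]
Right side: [L^2 T^-1]

The two sides have different dimensions, so the equation is NOT dimensionally consistent.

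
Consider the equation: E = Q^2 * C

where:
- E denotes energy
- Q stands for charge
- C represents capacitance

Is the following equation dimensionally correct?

No

E (energy) has dimensions [L^2 M T^-2].
Q (charge) has dimensions [I T].
C (capacitance) has dimensions [I^2 L^-2 M^-1 T^4].

Left side: [L^2 M T^-2]
Right side: [I^4 L^-2 M^-1 T^6]

The two sides have different dimensions, so the equation is NOT dimensionally consistent.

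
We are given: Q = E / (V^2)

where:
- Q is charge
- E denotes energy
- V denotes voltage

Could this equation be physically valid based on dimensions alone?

No

Q (charge) has dimensions [I T].
E (energy) has dimensions [L^2 M T^-2].
V (voltage) has dimensions [I^-1 L^2 M T^-3].

Left side: [I T]
Right side: [I^2 L^-2 M^-1 T^4]

The two sides have different dimensions, so the equation is NOT dimensionally consistent.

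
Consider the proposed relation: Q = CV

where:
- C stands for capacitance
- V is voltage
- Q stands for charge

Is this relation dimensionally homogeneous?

Yes

C (capacitance) has dimensions [I^2 L^-2 M^-1 T^4].
V (voltage) has dimensions [I^-1 L^2 M T^-3].
Q (charge) has dimensions [I T].

Left side: [I T]
Right side: [I T]

Both sides have the same dimensions, so the equation is dimensionally consistent.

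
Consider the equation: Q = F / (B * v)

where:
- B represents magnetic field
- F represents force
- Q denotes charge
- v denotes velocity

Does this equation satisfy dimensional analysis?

Yes

B (magnetic field) has dimensions [I^-1 M T^-2].
F (force) has dimensions [L M T^-2].
Q (charge) has dimensions [I T].
v (velocity) has dimensions [L T^-1].

Left side: [I T]
Right side: [I T]

Both sides have the same dimensions, so the equation is dimensionally consistent.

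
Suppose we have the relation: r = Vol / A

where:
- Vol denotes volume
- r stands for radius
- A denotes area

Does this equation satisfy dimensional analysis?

Yes

Vol (volume) has dimensions [L^3].
r (radius) has dimensions [L].
A (area) has dimensions [L^2].

Left side: [L]
Right side: [L]

Both sides have the same dimensions, so the equation is dimensionally consistent.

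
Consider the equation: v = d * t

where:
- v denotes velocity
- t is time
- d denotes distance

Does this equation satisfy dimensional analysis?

No

v (velocity) has dimensions [L T^-1].
t (time) has dimensions [T].
d (distance) has dimensions [L].

Left side: [L T^-1]
Right side: [L T]

The two sides have different dimensions, so the equation is NOT dimensionally consistent.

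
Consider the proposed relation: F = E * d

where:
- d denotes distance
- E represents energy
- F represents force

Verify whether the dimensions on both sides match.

No

d (distance) has dimensions [L].
E (energy) has dimensions [L^2 M T^-2].
F (force) has dimensions [L M T^-2].

Left side: [L M T^-2]
Right side: [L^3 M T^-2]

The two sides have different dimensions, so the equation is NOT dimensionally consistent.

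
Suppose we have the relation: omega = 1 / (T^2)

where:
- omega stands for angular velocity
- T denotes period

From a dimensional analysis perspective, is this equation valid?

No

omega (angular velocity) has dimensions [T^-1].
T (period) has dimensions [T].

Left side: [T^-1]
Right side: [T^-2]

The two sides have different dimensions, so the equation is NOT dimensionally consistent.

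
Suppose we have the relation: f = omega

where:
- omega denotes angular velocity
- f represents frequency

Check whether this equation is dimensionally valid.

Yes

omega (angular velocity) has dimensions [T^-1].
f (frequency) has dimensions [T^-1].

Left side: [T^-1]
Right side: [T^-1]

Both sides have the same dimensions, so the equation is dimensionally consistent.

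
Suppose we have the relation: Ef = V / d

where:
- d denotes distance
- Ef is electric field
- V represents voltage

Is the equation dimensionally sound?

Yes

d (distance) has dimensions [L].
Ef (electric field) has dimensions [I^-1 L M T^-3].
V (voltage) has dimensions [I^-1 L^2 M T^-3].

Left side: [I^-1 L M T^-3]
Right side: [I^-1 L M T^-3]

Both sides have the same dimensions, so the equation is dimensionally consistent.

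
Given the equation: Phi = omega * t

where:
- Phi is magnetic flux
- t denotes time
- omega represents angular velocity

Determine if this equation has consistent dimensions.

No

Phi (magnetic flux) has dimensions [I^-1 L^2 M T^-2].
t (time) has dimensions [T].
omega (angular velocity) has dimensions [T^-1].

Left side: [I^-1 L^2 M T^-2]
Right side: [dimensionless]

The two sides have different dimensions, so the equation is NOT dimensionally consistent.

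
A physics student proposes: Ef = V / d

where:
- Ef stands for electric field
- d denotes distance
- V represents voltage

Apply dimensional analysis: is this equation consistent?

Yes

Ef (electric field) has dimensions [I^-1 L M T^-3].
d (distance) has dimensions [L].
V (voltage) has dimensions [I^-1 L^2 M T^-3].

Left side: [I^-1 L M T^-3]
Right side: [I^-1 L M T^-3]

Both sides have the same dimensions, so the equation is dimensionally consistent.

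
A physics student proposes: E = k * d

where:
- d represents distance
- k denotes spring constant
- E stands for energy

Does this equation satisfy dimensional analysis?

No

d (distance) has dimensions [L].
k (spring constant) has dimensions [M T^-2].
E (energy) has dimensions [L^2 M T^-2].

Left side: [L^2 M T^-2]
Right side: [L M T^-2]

The two sides have different dimensions, so the equation is NOT dimensionally consistent.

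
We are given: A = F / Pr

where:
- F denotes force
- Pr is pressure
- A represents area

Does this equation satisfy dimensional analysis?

Yes

F (force) has dimensions [L M T^-2].
Pr (pressure) has dimensions [L^-1 M T^-2].
A (area) has dimensions [L^2].

Left side: [L^2]
Right side: [L^2]

Both sides have the same dimensions, so the equation is dimensionally consistent.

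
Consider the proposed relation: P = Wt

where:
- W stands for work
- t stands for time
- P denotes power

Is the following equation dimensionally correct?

No

W (work) has dimensions [L^2 M T^-2].
t (time) has dimensions [T].
P (power) has dimensions [L^2 M T^-3].

Left side: [L^2 M T^-3]
Right side: [L^2 M T^-1]

The two sides have different dimensions, so the equation is NOT dimensionally consistent.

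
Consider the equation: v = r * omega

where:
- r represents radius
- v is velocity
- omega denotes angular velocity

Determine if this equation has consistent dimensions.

Yes

r (radius) has dimensions [L].
v (velocity) has dimensions [L T^-1].
omega (angular velocity) has dimensions [T^-1].

Left side: [L T^-1]
Right side: [L T^-1]

Both sides have the same dimensions, so the equation is dimensionally consistent.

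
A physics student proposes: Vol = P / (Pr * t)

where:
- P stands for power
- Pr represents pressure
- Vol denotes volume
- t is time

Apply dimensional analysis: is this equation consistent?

No

P (power) has dimensions [L^2 M T^-3].
Pr (pressure) has dimensions [L^-1 M T^-2].
Vol (volume) has dimensions [L^3].
t (time) has dimensions [T].

Left side: [L^3]
Right side: [L^3 T^-2]

The two sides have different dimensions, so the equation is NOT dimensionally consistent.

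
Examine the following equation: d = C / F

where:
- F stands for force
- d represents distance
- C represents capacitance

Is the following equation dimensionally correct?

No

F (force) has dimensions [L M T^-2].
d (distance) has dimensions [L].
C (capacitance) has dimensions [I^2 L^-2 M^-1 T^4].

Left side: [L]
Right side: [I^2 L^-3 M^-2 T^6]

The two sides have different dimensions, so the equation is NOT dimensionally consistent.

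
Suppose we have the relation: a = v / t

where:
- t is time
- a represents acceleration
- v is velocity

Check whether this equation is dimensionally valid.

Yes

t (time) has dimensions [T].
a (acceleration) has dimensions [L T^-2].
v (velocity) has dimensions [L T^-1].

Left side: [L T^-2]
Right side: [L T^-2]

Both sides have the same dimensions, so the equation is dimensionally consistent.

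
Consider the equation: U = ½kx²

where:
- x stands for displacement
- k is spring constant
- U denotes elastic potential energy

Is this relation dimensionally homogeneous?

Yes

x (displacement) has dimensions [L].
k (spring constant) has dimensions [M T^-2].
U (elastic potential energy) has dimensions [L^2 M T^-2].

Left side: [L^2 M T^-2]
Right side: [L^2 M T^-2]

Both sides have the same dimensions, so the equation is dimensionally consistent.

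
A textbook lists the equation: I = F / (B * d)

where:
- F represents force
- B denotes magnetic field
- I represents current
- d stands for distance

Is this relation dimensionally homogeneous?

Yes

F (force) has dimensions [L M T^-2].
B (magnetic field) has dimensions [I^-1 M T^-2].
I (current) has dimensions [I].
d (distance) has dimensions [L].

Left side: [I]
Right side: [I]

Both sides have the same dimensions, so the equation is dimensionally consistent.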